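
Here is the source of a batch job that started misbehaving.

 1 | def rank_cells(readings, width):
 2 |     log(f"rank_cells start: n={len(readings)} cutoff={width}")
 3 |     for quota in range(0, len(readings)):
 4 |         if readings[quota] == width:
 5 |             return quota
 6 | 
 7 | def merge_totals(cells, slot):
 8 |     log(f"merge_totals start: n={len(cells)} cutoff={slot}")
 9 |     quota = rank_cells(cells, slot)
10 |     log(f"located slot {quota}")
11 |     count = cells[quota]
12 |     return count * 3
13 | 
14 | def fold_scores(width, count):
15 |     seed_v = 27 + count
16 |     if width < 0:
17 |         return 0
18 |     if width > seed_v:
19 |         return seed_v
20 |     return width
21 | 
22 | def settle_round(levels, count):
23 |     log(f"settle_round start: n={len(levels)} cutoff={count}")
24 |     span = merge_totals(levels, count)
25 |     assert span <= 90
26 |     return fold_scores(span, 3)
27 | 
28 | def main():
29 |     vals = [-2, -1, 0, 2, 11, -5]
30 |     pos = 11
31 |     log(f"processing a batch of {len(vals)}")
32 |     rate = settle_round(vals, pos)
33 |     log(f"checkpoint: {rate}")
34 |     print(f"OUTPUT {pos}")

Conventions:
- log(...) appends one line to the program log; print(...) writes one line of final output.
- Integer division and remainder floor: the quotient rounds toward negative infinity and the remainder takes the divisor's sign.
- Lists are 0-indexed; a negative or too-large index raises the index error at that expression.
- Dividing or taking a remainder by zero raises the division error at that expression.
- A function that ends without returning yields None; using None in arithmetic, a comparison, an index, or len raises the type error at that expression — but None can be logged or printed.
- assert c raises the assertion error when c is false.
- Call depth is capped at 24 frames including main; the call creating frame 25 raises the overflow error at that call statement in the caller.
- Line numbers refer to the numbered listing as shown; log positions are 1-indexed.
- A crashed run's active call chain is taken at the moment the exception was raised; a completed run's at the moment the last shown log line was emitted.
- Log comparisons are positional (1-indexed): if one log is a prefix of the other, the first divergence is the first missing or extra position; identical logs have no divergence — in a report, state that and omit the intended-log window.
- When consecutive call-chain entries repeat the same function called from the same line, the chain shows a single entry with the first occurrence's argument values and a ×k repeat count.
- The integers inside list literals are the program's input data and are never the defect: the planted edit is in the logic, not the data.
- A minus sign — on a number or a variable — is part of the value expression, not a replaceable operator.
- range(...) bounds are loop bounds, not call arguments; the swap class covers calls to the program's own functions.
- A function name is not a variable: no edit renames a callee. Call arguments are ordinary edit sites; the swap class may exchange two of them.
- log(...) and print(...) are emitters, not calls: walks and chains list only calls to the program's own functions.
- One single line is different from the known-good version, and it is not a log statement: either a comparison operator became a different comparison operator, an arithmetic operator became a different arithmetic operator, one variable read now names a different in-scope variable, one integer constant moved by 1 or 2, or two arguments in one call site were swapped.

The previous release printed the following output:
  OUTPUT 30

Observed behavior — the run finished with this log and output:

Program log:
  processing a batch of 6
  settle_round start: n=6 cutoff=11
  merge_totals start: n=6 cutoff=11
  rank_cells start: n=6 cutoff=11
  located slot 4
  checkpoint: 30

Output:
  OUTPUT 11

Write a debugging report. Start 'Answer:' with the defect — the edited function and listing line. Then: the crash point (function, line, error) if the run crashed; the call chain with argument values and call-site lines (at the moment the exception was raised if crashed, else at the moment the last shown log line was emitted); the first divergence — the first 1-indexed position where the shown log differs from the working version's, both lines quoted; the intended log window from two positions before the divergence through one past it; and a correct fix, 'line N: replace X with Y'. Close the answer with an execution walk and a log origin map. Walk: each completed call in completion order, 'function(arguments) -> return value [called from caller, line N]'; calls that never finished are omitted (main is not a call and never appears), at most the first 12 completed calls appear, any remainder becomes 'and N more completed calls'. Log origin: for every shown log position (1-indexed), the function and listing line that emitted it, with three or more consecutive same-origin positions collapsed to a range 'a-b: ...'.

Answer: the defect is in main at line 34.
Key fact: The logs agree in full; only the final output differs.
Call chain: main.
First divergence: none; the two logs match at every position.
Execution walk:
  rank_cells([-2, -1, 0, 2, 11, -5], 11) -> 4  [called from merge_totals, line 9]
  merge_totals([-2, -1, 0, 2, 11, -5], 11) -> 33  [called from settle_round, line 24]
  fold_scores(33, 3) -> 30  [called from settle_round, line 26]
  settle_round([-2, -1, 0, 2, 11, -5], 11) -> 30  [called from main, line 32]
Log origins:
  1: logged in main at line 31
  2: logged in settle_round at line 23
  3: logged in merge_totals at line 8
  4: logged in rank_cells at line 2
  5: logged in merge_totals at line 10
  6: logged in main at line 33
A correct fix: line 34: replace `pos` with `rate`.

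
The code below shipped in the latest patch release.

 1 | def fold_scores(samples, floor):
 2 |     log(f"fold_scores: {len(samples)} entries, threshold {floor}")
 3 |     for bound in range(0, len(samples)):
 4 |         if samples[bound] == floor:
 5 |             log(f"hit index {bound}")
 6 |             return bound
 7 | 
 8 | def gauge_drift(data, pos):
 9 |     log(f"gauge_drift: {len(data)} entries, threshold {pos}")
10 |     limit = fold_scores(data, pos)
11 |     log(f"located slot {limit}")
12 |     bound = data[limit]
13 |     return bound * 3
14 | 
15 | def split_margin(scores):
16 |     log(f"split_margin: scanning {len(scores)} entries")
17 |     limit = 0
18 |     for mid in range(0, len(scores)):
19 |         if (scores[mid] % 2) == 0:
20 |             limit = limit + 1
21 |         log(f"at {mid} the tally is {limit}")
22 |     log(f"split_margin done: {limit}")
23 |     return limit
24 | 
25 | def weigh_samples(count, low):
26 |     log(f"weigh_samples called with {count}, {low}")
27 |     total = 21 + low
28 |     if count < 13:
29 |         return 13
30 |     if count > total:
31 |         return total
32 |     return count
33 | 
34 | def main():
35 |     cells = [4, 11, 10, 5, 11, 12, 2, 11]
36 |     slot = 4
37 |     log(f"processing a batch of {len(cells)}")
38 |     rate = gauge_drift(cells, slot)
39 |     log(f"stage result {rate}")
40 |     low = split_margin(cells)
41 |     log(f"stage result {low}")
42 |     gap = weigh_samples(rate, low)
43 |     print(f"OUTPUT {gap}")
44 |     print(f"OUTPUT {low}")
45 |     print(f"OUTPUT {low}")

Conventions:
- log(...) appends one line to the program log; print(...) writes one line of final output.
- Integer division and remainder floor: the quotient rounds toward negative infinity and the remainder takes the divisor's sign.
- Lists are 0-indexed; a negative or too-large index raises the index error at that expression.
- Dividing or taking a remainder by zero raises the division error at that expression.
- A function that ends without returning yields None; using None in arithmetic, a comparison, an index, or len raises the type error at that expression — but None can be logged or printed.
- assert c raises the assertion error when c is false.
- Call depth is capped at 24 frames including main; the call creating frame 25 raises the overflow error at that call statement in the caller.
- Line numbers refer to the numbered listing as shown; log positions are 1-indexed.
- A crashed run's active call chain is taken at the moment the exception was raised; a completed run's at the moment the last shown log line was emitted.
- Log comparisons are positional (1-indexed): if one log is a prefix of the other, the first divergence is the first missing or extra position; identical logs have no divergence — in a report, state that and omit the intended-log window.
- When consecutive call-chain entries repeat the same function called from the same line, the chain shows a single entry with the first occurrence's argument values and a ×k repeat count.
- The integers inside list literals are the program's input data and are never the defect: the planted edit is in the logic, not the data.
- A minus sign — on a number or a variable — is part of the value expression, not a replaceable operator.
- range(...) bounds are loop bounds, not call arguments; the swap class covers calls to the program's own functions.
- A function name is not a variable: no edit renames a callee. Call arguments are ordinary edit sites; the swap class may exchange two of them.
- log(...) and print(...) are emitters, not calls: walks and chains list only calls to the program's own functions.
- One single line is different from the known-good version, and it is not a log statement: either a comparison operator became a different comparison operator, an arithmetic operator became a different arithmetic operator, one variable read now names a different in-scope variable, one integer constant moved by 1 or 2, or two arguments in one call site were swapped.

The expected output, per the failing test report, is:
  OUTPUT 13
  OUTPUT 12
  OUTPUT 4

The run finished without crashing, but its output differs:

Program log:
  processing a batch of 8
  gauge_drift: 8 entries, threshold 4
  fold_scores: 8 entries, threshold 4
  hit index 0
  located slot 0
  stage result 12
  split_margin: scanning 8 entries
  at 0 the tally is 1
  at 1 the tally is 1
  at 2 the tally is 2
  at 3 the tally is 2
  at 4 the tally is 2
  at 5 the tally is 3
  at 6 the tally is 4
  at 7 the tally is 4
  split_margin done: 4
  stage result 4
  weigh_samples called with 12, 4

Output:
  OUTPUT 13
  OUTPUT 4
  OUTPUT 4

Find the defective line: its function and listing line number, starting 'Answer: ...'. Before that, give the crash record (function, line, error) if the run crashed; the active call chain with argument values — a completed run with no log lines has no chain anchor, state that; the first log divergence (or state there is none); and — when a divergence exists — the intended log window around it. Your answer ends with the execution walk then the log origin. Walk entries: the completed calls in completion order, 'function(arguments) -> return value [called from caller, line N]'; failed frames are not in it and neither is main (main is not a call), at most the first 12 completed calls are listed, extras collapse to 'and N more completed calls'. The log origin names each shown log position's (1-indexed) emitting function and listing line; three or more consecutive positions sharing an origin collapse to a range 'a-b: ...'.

Answer: the defect is in main at line 44.
Key observation: Log streams are identical — the defect surfaces only in the printed output.
Call chain: main -> weigh_samples(12, 4) (called at line 42).
First divergence: none — the logs agree in full.
Execution walk:
  fold_scores([4, 11, 10, 5, 11, 12, 2, 11], 4) -> 0  [called from gauge_drift, line 10]
  gauge_drift([4, 11, 10, 5, 11, 12, 2, 11], 4) -> 12  [called from main, line 38]
  split_margin([4, 11, 10, 5, 11, 12, 2, 11]) -> 4  [called from main, line 40]
  weigh_samples(12, 4) -> 13  [called from main, line 42]
Log origin:
  1 — main, line 37
  2 — gauge_drift, line 9
  3 — fold_scores, line 2
  4 — fold_scores, line 5
  5 — gauge_drift, line 11
  6 — main, line 39
  7 — split_margin, line 16
  8-15 — split_margin, line 21
  16 — split_margin, line 22
  17 — main, line 41
  18 — weigh_samples, line 26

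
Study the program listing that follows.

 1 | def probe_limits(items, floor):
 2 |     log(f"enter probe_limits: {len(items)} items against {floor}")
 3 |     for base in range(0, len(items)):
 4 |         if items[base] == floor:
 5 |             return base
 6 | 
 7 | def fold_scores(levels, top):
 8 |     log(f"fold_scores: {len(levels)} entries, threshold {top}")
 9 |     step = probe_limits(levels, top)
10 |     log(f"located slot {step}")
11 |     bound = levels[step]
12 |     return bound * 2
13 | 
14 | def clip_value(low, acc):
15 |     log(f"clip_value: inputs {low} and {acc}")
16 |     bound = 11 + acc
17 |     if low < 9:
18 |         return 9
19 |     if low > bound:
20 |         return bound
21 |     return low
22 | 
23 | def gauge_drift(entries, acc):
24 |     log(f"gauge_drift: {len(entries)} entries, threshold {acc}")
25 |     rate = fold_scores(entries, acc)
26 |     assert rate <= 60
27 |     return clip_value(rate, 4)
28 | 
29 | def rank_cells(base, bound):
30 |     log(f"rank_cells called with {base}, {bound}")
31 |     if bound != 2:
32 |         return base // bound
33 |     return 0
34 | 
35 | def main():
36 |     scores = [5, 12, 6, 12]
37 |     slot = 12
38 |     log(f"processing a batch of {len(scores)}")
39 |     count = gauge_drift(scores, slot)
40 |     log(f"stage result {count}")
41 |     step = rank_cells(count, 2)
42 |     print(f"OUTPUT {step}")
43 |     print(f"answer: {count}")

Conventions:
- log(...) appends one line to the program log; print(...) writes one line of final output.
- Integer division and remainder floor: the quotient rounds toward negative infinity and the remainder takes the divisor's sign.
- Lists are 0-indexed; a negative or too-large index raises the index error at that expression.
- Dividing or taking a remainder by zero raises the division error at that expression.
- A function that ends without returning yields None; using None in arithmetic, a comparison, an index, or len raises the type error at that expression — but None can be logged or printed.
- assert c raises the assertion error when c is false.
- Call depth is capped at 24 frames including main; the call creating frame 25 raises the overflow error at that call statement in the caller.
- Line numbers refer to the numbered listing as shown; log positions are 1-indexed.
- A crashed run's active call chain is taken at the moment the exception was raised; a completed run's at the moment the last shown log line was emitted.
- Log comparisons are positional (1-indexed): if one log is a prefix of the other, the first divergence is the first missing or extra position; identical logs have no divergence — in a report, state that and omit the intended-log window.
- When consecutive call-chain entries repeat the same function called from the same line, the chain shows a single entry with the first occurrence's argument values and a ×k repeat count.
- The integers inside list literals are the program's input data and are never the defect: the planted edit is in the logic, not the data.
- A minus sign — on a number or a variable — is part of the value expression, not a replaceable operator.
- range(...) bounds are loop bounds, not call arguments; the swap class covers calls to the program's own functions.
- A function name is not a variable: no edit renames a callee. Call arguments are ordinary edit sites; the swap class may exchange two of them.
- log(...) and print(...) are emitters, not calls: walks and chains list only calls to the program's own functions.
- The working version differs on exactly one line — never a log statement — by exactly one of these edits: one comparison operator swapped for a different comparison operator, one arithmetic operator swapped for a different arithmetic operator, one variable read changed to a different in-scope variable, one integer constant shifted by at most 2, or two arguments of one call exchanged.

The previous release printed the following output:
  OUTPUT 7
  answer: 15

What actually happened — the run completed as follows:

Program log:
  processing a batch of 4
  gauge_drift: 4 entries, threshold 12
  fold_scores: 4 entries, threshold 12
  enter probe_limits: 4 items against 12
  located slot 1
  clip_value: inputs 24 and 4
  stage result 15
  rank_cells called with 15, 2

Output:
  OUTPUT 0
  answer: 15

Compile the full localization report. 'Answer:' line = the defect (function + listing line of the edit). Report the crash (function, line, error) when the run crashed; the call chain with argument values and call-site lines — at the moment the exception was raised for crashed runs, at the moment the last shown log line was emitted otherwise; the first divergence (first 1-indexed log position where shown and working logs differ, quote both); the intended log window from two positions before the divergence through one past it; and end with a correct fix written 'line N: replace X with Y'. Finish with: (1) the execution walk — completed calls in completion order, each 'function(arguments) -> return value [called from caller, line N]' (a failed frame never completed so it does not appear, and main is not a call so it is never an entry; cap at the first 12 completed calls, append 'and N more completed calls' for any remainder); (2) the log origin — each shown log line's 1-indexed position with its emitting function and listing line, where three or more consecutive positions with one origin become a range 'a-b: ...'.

Answer: the defect is in rank_cells at line 31.
Core observation: Nothing in the log betrays the bug — only the output does.
Call chain: main -> rank_cells(15, 2) (called at line 41).
First divergence: none; the two logs match at every position.
Execution walk:
  probe_limits([5, 12, 6, 12], 12) -> 1  [called from fold_scores, line 9]
  fold_scores([5, 12, 6, 12], 12) -> 24  [called from gauge_drift, line 25]
  clip_value(24, 4) -> 15  [called from gauge_drift, line 27]
  gauge_drift([5, 12, 6, 12], 12) -> 15  [called from main, line 39]
  rank_cells(15, 2) -> 0  [called from main, line 41]
Log origin:
  1: from main, line 38
  2: from gauge_drift, line 24
  3: from fold_scores, line 8
  4: from probe_limits, line 2
  5: from fold_scores, line 10
  6: from clip_value, line 15
  7: from main, line 40
  8: from rank_cells, line 30
A correct fix: line 31: replace `2` with `0`.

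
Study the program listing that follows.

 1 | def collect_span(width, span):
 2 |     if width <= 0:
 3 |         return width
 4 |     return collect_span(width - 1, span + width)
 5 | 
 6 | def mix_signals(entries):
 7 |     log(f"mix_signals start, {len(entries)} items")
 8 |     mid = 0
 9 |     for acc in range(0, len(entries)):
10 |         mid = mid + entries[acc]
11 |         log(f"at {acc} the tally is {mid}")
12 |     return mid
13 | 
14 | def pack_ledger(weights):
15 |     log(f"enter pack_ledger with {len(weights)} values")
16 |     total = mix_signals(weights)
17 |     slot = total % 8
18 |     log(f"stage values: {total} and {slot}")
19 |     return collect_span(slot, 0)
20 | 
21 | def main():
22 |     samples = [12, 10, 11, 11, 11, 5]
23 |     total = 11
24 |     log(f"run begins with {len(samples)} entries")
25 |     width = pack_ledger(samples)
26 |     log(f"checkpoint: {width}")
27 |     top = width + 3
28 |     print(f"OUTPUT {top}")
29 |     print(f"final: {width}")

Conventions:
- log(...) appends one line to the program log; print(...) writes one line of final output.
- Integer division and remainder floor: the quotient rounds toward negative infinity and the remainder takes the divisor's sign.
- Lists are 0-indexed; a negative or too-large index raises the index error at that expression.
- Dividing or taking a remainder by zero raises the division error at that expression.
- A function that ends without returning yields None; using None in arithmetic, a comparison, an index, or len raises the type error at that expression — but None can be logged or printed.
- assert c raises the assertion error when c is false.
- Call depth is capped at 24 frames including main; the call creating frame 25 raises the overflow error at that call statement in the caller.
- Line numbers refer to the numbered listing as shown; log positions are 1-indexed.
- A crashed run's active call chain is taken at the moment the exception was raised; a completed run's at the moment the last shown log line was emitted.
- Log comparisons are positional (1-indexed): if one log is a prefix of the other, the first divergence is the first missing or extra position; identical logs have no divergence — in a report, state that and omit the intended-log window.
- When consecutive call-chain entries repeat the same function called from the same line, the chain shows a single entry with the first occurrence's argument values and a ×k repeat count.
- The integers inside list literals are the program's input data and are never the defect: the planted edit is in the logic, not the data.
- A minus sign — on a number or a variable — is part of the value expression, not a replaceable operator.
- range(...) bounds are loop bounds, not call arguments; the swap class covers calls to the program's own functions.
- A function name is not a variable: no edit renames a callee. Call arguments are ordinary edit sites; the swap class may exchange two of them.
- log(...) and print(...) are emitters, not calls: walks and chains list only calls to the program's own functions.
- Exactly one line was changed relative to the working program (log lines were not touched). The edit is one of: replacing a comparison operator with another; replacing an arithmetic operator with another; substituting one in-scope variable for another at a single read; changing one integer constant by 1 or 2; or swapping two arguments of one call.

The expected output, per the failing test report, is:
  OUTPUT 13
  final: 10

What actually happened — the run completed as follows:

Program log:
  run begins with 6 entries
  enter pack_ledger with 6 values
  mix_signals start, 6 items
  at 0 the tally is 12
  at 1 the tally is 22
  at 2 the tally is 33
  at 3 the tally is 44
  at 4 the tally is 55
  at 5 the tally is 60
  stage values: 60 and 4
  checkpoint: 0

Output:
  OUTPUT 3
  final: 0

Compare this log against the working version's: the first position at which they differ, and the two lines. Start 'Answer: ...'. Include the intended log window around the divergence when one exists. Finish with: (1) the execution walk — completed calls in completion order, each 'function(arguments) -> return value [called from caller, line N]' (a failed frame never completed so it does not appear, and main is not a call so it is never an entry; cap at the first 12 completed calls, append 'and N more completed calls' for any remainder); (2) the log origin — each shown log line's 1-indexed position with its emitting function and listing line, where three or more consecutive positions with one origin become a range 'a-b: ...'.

Answer: position 11; shown 'checkpoint: 0' vs intended 'checkpoint: 10'.
Intended log window:
  9: at 5 the tally is 60
  10: stage values: 60 and 4
  11: checkpoint: 10
Execution walk:
  mix_signals([12, 10, 11, 11, 11, 5]) -> 60  [called from pack_ledger, line 16]
  collect_span(0, 10) -> 0  [called from collect_span, line 4]
  collect_span(1, 9) -> 0  [called from collect_span, line 4]
  collect_span(2, 7) -> 0  [called from collect_span, line 4]
  collect_span(3, 4) -> 0  [called from collect_span, line 4]
  collect_span(4, 0) -> 0  [called from pack_ledger, line 19]
  pack_ledger([12, 10, 11, 11, 11, 5]) -> 0  [called from main, line 25]
Log line origins:
  1: logged in main at line 24
  2: logged in pack_ledger at line 15
  3: logged in mix_signals at line 7
  4-9: logged in mix_signals at line 11
  10: logged in pack_ledger at line 18
  11: logged in main at line 26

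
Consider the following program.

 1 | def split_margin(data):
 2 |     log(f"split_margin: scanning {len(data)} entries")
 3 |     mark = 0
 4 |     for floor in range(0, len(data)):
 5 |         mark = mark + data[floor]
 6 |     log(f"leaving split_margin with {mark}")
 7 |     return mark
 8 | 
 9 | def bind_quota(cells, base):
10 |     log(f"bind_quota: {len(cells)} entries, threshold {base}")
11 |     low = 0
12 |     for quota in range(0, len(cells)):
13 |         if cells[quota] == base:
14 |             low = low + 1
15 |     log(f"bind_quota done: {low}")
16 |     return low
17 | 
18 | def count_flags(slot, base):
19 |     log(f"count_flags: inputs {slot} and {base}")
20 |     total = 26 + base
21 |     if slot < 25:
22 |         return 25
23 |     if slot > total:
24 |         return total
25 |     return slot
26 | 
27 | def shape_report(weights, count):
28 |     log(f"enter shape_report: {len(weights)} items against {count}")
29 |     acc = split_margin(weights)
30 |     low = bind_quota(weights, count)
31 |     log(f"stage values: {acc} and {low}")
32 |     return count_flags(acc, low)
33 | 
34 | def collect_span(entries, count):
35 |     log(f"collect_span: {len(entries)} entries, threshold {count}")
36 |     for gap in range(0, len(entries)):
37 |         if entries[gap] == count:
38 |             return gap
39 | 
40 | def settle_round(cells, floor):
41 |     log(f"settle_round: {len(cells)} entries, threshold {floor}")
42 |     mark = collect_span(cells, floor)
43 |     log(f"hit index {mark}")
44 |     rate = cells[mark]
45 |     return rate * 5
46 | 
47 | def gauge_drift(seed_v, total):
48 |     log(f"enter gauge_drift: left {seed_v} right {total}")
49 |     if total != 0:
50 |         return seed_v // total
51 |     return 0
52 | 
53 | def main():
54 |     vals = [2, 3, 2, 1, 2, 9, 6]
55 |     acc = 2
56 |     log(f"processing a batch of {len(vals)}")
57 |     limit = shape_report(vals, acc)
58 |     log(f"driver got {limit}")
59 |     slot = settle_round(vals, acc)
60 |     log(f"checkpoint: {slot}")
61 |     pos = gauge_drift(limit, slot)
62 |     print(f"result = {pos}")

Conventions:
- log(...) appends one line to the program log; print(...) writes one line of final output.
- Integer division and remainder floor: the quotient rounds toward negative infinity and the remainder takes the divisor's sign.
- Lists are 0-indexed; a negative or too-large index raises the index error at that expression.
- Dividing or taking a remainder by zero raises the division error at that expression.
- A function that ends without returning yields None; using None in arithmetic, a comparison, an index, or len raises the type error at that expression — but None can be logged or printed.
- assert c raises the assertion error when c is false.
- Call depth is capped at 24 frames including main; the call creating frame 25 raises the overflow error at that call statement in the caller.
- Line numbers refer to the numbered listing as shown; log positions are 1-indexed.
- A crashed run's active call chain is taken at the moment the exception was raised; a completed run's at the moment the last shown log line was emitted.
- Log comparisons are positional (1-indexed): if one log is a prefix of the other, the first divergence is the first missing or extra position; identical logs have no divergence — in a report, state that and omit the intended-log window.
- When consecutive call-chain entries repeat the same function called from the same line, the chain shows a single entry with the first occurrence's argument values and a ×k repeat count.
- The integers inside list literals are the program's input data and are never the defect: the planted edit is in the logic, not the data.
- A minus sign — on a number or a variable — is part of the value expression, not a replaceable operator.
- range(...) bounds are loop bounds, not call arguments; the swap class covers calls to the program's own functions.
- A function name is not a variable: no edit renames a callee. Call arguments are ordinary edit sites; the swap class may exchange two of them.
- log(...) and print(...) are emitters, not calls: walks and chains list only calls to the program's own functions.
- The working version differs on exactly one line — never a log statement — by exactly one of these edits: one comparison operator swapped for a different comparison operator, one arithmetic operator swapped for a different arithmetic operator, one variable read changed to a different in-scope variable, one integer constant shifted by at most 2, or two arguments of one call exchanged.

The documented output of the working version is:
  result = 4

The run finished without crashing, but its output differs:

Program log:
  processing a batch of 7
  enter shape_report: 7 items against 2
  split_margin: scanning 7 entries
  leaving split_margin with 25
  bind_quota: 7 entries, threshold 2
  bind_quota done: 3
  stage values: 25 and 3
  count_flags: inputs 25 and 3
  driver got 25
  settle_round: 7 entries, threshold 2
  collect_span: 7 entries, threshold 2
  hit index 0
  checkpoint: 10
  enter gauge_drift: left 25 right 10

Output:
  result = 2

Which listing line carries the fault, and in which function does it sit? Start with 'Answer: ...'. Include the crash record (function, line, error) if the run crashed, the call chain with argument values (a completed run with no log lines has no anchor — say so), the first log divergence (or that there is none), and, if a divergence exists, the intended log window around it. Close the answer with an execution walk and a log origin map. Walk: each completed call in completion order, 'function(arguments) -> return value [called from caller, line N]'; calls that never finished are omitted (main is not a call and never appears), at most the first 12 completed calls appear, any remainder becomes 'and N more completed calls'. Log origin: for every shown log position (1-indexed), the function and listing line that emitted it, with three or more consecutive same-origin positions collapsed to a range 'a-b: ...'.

Answer: the defect is in settle_round at line 45.
Key observation: Log line 13 is where behavior first shows: 'checkpoint: 10' appears instead of 'checkpoint: 6'.
Call chain: main -> gauge_drift(25, 10) (called at line 61).
First divergence: at position 13 the run shows 'checkpoint: 10' where the working version logs 'checkpoint: 6'.
Intended log window:
  11: collect_span: 7 entries, threshold 2
  12: hit index 0
  13: checkpoint: 6
  14: enter gauge_drift: left 25 right 6
Execution walk:
  split_margin([2, 3, 2, 1, 2, 9, 6]) -> 25  [called from shape_report, line 29]
  bind_quota([2, 3, 2, 1, 2, 9, 6], 2) -> 3  [called from shape_report, line 30]
  count_flags(25, 3) -> 25  [called from shape_report, line 32]
  shape_report([2, 3, 2, 1, 2, 9, 6], 2) -> 25  [called from main, line 57]
  collect_span([2, 3, 2, 1, 2, 9, 6], 2) -> 0  [called from settle_round, line 42]
  settle_round([2, 3, 2, 1, 2, 9, 6], 2) -> 10  [called from main, line 59]
  gauge_drift(25, 10) -> 2  [called from main, line 61]
Log origins:
  1 — main, line 56
  2 — shape_report, line 28
  3 — split_margin, line 2
  4 — split_margin, line 6
  5 — bind_quota, line 10
  6 — bind_quota, line 15
  7 — shape_report, line 31
  8 — count_flags, line 19
  9 — main, line 58
  10 — settle_round, line 41
  11 — collect_span, line 35
  12 — settle_round, line 43
  13 — main, line 60
  14 — gauge_drift, line 48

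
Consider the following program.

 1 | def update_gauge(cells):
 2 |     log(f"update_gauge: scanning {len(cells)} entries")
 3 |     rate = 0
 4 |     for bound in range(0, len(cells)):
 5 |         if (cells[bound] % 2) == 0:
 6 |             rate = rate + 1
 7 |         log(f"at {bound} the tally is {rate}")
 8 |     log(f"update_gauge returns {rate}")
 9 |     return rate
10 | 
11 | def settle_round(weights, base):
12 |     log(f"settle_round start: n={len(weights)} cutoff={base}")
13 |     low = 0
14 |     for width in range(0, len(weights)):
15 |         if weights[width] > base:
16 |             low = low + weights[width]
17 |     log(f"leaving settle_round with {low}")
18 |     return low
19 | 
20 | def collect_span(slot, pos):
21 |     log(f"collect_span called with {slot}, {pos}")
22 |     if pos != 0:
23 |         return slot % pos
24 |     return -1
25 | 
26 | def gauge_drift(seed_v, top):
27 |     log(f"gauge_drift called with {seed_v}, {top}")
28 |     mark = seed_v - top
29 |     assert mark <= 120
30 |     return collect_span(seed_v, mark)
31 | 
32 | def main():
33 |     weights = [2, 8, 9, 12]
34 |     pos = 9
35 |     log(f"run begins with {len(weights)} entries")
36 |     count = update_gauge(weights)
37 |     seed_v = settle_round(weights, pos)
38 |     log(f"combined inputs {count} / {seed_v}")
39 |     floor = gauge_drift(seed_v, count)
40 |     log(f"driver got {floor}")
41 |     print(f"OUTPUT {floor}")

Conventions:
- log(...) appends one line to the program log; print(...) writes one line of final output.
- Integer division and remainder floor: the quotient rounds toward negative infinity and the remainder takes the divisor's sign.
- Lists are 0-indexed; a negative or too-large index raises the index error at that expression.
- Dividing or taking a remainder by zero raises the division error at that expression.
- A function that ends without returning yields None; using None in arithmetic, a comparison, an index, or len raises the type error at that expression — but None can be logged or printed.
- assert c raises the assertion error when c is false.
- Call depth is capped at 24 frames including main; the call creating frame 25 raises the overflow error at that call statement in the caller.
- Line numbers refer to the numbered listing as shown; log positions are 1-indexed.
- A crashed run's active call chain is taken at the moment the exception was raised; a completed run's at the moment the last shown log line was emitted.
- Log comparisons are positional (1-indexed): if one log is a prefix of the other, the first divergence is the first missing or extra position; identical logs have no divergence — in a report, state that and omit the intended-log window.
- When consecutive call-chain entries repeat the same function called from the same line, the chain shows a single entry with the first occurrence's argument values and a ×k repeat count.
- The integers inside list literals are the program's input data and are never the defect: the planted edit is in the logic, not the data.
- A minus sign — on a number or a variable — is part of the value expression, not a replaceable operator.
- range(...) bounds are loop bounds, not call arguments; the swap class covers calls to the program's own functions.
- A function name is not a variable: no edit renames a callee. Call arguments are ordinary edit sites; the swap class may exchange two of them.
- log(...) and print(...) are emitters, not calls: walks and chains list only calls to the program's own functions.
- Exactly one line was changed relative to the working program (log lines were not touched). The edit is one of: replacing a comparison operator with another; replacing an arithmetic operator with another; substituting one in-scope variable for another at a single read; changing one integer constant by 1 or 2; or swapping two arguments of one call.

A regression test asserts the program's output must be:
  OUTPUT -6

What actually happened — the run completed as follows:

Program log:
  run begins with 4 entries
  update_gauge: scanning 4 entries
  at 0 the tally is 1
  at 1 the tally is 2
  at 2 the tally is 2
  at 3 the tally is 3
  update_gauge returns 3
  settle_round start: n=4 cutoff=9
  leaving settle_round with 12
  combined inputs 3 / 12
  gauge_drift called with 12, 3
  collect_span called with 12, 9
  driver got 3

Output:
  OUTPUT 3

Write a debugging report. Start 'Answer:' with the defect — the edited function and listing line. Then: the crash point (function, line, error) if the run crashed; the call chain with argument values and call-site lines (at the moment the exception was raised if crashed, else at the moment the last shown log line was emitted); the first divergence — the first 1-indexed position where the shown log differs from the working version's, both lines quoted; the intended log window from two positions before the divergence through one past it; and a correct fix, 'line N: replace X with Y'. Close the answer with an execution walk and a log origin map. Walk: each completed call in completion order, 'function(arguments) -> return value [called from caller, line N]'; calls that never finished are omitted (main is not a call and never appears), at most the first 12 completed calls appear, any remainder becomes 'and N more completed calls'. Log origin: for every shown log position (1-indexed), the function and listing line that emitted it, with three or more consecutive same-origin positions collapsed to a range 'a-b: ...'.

Answer: the defect is in main at line 39.
The tell: Everything matches until log position 11, which reads 'gauge_drift called with 12, 3' in place of 'gauge_drift called with 3, 12'.
Call chain: main.
First divergence: position 11; shown 'gauge_drift called with 12, 3' vs intended 'gauge_drift called with 3, 12'.
Intended log window:
  9: leaving settle_round with 12
  10: combined inputs 3 / 12
  11: gauge_drift called with 3, 12
  12: collect_span called with 3, -9
Execution walk:
  update_gauge([2, 8, 9, 12]) -> 3  [called from main, line 36]
  settle_round([2, 8, 9, 12], 9) -> 12  [called from main, line 37]
  collect_span(12, 9) -> 3  [called from gauge_drift, line 30]
  gauge_drift(12, 3) -> 3  [called from main, line 39]
Log origin:
  1: logged in main at line 35
  2: logged in update_gauge at line 2
  3-6: logged in update_gauge at line 7
  7: logged in update_gauge at line 8
  8: logged in settle_round at line 12
  9: logged in settle_round at line 17
  10: logged in main at line 38
  11: logged in gauge_drift at line 27
  12: logged in collect_span at line 21
  13: logged in main at line 40
A correct fix: line 39: replace `gauge_drift(seed_v, count)` with `gauge_drift(count, seed_v)`.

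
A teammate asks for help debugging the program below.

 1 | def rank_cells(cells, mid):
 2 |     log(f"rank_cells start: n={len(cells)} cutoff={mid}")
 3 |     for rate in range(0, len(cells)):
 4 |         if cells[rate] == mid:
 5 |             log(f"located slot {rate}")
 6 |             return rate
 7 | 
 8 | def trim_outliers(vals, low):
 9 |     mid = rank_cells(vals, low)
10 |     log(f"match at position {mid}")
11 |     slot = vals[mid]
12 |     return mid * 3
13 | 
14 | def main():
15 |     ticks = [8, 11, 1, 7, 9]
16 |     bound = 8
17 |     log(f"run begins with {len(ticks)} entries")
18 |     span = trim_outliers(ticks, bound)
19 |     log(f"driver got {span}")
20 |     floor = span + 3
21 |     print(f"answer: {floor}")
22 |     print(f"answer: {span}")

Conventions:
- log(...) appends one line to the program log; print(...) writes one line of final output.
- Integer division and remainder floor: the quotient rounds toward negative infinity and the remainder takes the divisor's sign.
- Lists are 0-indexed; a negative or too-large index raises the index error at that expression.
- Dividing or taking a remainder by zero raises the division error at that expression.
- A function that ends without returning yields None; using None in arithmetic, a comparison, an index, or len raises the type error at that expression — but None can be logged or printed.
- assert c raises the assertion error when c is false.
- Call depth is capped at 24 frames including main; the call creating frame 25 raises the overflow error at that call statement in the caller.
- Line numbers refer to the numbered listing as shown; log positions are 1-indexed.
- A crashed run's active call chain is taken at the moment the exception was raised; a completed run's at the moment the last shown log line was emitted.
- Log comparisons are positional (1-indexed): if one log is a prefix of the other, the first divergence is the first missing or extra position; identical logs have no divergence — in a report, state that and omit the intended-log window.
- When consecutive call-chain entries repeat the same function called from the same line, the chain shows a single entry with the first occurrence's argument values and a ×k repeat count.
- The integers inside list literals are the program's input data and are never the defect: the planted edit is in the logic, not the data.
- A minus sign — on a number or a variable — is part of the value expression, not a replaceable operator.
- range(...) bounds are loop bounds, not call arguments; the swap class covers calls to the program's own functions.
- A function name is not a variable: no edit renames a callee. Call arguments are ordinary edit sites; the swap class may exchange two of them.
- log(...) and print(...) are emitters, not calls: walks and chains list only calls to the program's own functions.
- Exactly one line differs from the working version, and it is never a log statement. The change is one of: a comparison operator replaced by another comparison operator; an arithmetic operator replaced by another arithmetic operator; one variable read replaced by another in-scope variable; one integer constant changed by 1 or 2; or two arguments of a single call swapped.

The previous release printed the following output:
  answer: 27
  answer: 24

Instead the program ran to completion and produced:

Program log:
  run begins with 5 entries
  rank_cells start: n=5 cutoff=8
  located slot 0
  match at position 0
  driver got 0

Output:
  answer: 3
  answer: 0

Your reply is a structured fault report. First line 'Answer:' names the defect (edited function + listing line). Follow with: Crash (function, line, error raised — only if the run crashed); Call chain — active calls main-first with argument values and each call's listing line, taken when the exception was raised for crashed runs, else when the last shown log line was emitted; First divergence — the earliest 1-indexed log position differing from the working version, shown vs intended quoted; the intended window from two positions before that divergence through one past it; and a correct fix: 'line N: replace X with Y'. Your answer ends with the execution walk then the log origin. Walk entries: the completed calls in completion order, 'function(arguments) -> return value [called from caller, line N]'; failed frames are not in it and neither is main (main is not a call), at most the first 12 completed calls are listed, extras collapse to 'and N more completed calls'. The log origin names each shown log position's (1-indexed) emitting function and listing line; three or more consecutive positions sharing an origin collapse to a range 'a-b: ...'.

Answer: the defect is in trim_outliers at line 12.
Core observation: The earliest visible damage is log position 5 — 'driver got 0' rather than the intended 'driver got 24'.
Call chain: main.
First divergence: position 5; shown 'driver got 0' vs intended 'driver got 24'.
Intended log window:
  3: located slot 0
  4: match at position 0
  5: driver got 24
Execution walk:
  rank_cells([8, 11, 1, 7, 9], 8) -> 0  [called from trim_outliers, line 9]
  trim_outliers([8, 11, 1, 7, 9], 8) -> 0  [called from main, line 18]
Log line origins:
  1: from main, line 17
  2: from rank_cells, line 2
  3: from rank_cells, line 5
  4: from trim_outliers, line 10
  5: from main, line 19
A correct fix: line 12: replace `mid` with `slot`.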